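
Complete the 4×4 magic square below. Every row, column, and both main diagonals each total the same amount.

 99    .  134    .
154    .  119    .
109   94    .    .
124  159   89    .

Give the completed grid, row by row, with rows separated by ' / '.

Column 1 is already complete: 99 + 154 + 109 + 124 = 486, so that is the magic constant.
Row 4 must total 486; the given cells sum to 372, so (4,4) = 114.
From column 3, 486 − (134 + 119 + 89) gives (3,3) = 144.
Main diagonal: 99 + 144 + 114 + ? = 486, so (2,2) = 129.
The remaining cell in anti-diagonal is (1,4) = 486 − 337 = 149.
From row 1, 486 − (99 + 134 + 149) gives (1,2) = 104.
The remaining cell in row 2 is (2,4) = 486 − 402 = 84.
From row 3, 486 − (109 + 94 + 144) gives (3,4) = 139.

99 104 134 149 / 154 129 119 84 / 109 94 144 139 / 124 159 89 114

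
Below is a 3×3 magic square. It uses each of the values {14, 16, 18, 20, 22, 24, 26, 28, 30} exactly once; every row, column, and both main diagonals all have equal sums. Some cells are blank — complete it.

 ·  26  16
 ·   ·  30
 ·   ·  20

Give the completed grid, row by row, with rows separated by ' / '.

24 26 16 / 14 22 30 / 28 18 20

The 9 entries sum to 198, so each line sums to 198/3 = 66.
Using row 1: 26 + 16 + ? → (1,1) = 66 − 42 = 24.
Using main diagonal: 24 + 20 + ? → (2,2) = 66 − 44 = 22.
Anti-diagonal: 16 + 22 + ? = 66, so (3,1) = 28.
The remaining cell in row 2 is (2,1) = 66 − 52 = 14.
Row 3: 28 + 20 + ? = 66, so (3,2) = 18.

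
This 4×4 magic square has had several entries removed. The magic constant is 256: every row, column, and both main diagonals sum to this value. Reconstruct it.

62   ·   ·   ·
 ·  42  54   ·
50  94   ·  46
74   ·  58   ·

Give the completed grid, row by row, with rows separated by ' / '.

62 82 78 34 / 70 42 54 90 / 50 94 66 46 / 74 38 58 86

The remaining cell in row 3 is (3,3) = 256 − 190 = 66.
Using column 1: 62 + 50 + 74 + ? → (2,1) = 256 − 186 = 70.
Using column 3: 54 + 66 + 58 + ? → (1,3) = 256 − 178 = 78.
Main diagonal: 62 + 42 + 66 + ? = 256, so (4,4) = 86.
From anti-diagonal, 256 − (54 + 94 + 74) gives (1,4) = 34.
Row 1 needs 256; the known cells sum to 174, so (1,2) = 82.
The remaining cell in row 2 is (2,4) = 256 − 166 = 90.
The remaining cell in row 4 is (4,2) = 256 − 218 = 38.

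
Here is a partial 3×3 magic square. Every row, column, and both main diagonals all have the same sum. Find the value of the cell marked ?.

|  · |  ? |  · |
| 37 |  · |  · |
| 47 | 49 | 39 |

Row 3 is complete and sums to 135; that is the magic constant.
Using column 1: 37 + 47 + ? → (1,1) = 135 − 84 = 51.
The remaining cell in main diagonal is (2,2) = 135 − 90 = 45.
Anti-diagonal: 45 + 47 + ? = 135, so (1,3) = 43.
Row 1 must total 135; the given cells sum to 94, so (1,2) = 41.

41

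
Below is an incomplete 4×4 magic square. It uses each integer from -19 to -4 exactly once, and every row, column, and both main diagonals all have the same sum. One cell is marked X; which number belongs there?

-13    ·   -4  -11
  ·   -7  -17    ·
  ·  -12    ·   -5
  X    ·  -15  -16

The entries are -19 through -4, which sum to -184, so each line sums to -184/4 = -46.
Using row 1: -13 + (-4) + (-11) + ? → (1,2) = -46 − (-28) = -18.
The remaining cell in column 2 is (4,2) = -46 − (-37) = -9.
Column 3 must total -46; the given cells sum to -36, so (3,3) = -10.
Column 4: -11 + (-5) + (-16) + ? = -46, so (2,4) = -14.
Anti-diagonal must total -46; the given cells sum to -40, so (4,1) = -6.

-6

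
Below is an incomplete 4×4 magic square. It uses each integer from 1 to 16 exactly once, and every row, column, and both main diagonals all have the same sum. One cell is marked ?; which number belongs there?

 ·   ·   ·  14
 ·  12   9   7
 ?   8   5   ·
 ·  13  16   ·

10

The entries are 1 through 16, which sum to 136, so each line sums to 136/4 = 34.
Row 2 must total 34; the given cells sum to 28, so (2,1) = 6.
Column 2 must total 34; the given cells sum to 33, so (1,2) = 1.
Column 3 must total 34; the given cells sum to 30, so (1,3) = 4.
From anti-diagonal, 34 − (14 + 9 + 8) gives (4,1) = 3.
The remaining cell in row 1 is (1,1) = 34 − 19 = 15.
From row 4, 34 − (3 + 13 + 16) gives (4,4) = 2.
The remaining cell in column 1 is (3,1) = 34 − 24 = 10.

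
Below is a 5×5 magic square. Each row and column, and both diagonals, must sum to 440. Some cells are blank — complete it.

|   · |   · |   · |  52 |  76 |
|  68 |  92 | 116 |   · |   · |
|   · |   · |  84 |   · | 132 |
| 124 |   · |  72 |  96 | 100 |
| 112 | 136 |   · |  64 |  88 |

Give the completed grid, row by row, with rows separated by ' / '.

80 104 128 52 76 / 68 92 116 120 44 / 56 60 84 108 132 / 124 48 72 96 100 / 112 136 40 64 88

The remaining cell in row 4 is (4,2) = 440 − 392 = 48.
The remaining cell in row 5 is (5,3) = 440 − 400 = 40.
From column 3, 440 − (116 + 84 + 72 + 40) gives (1,3) = 128.
Column 5 must total 440; the given cells sum to 396, so (2,5) = 44.
From main diagonal, 440 − (92 + 84 + 96 + 88) gives (1,1) = 80.
The remaining cell in anti-diagonal is (2,4) = 440 − 320 = 120.
From row 1, 440 − (80 + 128 + 52 + 76) gives (1,2) = 104.
Using column 1: 80 + 68 + 124 + 112 + ? → (3,1) = 440 − 384 = 56.
Column 2 needs 440; the known cells sum to 380, so (3,2) = 60.
Column 4 needs 440; the known cells sum to 332, so (3,4) = 108.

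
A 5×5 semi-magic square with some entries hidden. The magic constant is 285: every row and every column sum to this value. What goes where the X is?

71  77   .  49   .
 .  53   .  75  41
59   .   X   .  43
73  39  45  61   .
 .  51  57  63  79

81

Using row 4: 73 + 39 + 45 + 61 + ? → (4,5) = 285 − 218 = 67.
Row 5 must total 285; the given cells sum to 250, so (5,1) = 35.
Column 1 must total 285; the given cells sum to 238, so (2,1) = 47.
The remaining cell in column 2 is (3,2) = 285 − 220 = 65.
Column 4: 49 + 75 + 61 + 63 + ? = 285, so (3,4) = 37.
From column 5, 285 − (41 + 43 + 67 + 79) gives (1,5) = 55.
Using row 1: 71 + 77 + 49 + 55 + ? → (1,3) = 285 − 252 = 33.
Row 2: 47 + 53 + 75 + 41 + ? = 285, so (2,3) = 69.
Row 3 must total 285; the given cells sum to 204, so (3,3) = 81.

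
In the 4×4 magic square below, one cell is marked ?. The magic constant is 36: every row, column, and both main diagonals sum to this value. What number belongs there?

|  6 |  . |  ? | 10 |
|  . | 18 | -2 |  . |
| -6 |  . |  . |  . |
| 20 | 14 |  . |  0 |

24

Using row 4: 20 + 14 + 0 + ? → (4,3) = 36 − 34 = 2.
From column 1, 36 − (6 + (-6) + 20) gives (2,1) = 16.
The remaining cell in main diagonal is (3,3) = 36 − 24 = 12.
The remaining cell in anti-diagonal is (3,2) = 36 − 28 = 8.
Using row 2: 16 + 18 + (-2) + ? → (2,4) = 36 − 32 = 4.
The remaining cell in row 3 is (3,4) = 36 − 14 = 22.
Column 2 needs 36; the known cells sum to 40, so (1,2) = -4.
From column 3, 36 − (-2 + 12 + 2) gives (1,3) = 24.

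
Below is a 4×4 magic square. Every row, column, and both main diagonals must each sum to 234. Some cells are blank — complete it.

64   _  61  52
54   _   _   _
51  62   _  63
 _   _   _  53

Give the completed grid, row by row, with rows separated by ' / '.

64 57 61 52 / 54 59 55 66 / 51 62 58 63 / 65 56 60 53

The remaining cell in row 1 is (1,2) = 234 − 177 = 57.
The remaining cell in row 3 is (3,3) = 234 − 176 = 58.
Column 1 needs 234; the known cells sum to 169, so (4,1) = 65.
Column 4 needs 234; the known cells sum to 168, so (2,4) = 66.
Main diagonal: 64 + 58 + 53 + ? = 234, so (2,2) = 59.
From anti-diagonal, 234 − (52 + 62 + 65) gives (2,3) = 55.
From column 2, 234 − (57 + 59 + 62) gives (4,2) = 56.
The remaining cell in column 3 is (4,3) = 234 − 174 = 60.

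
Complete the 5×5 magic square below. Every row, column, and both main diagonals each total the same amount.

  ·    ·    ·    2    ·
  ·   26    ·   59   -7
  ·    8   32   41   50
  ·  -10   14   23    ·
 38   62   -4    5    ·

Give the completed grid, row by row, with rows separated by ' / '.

20 44 53 2 11 / 17 26 35 59 -7 / -1 8 32 41 50 / 56 -10 14 23 47 / 38 62 -4 5 29

Column 4 is already complete: 2 + 59 + 41 + 23 + 5 = 130, so that is the magic constant.
Using row 3: 8 + 32 + 41 + 50 + ? → (3,1) = 130 − 131 = -1.
Row 5 must total 130; the given cells sum to 101, so (5,5) = 29.
The remaining cell in column 2 is (1,2) = 130 − 86 = 44.
Using main diagonal: 26 + 32 + 23 + 29 + ? → (1,1) = 130 − 110 = 20.
Anti-diagonal needs 130; the known cells sum to 119, so (1,5) = 11.
The remaining cell in row 1 is (1,3) = 130 − 77 = 53.
Using column 3: 53 + 32 + 14 + (-4) + ? → (2,3) = 130 − 95 = 35.
From column 5, 130 − (11 + (-7) + 50 + 29) gives (4,5) = 47.
The remaining cell in row 2 is (2,1) = 130 − 113 = 17.
Row 4: -10 + 14 + 23 + 47 + ? = 130, so (4,1) = 56.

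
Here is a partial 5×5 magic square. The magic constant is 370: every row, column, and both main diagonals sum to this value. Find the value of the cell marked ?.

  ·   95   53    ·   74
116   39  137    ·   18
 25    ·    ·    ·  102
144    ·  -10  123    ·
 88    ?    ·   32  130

11

From row 2, 370 − (116 + 39 + 137 + 18) gives (2,4) = 60.
Column 1: 116 + 25 + 144 + 88 + ? = 370, so (1,1) = -3.
Column 5 needs 370; the known cells sum to 324, so (4,5) = 46.
From main diagonal, 370 − (-3 + 39 + 123 + 130) gives (3,3) = 81.
Using anti-diagonal: 74 + 60 + 81 + 88 + ? → (4,2) = 370 − 303 = 67.
The remaining cell in row 1 is (1,4) = 370 − 219 = 151.
Column 3 must total 370; the given cells sum to 261, so (5,3) = 109.
From column 4, 370 − (151 + 60 + 123 + 32) gives (3,4) = 4.
From row 3, 370 − (25 + 81 + 4 + 102) gives (3,2) = 158.
Using row 5: 88 + 109 + 32 + 130 + ? → (5,2) = 370 − 359 = 11.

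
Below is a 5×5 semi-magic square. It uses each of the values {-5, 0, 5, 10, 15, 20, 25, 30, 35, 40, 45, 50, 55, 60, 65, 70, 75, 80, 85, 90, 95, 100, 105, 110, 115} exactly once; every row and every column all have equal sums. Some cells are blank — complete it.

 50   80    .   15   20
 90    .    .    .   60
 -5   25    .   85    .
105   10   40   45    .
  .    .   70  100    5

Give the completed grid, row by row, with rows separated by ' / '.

The 25 entries sum to 1375, so each line sums to 1375/5 = 275.
The remaining cell in row 1 is (1,3) = 275 − 165 = 110.
Using row 4: 105 + 10 + 40 + 45 + ? → (4,5) = 275 − 200 = 75.
From column 1, 275 − (50 + 90 + (-5) + 105) gives (5,1) = 35.
Column 4 must total 275; the given cells sum to 245, so (2,4) = 30.
The remaining cell in column 5 is (3,5) = 275 − 160 = 115.
Using row 3: -5 + 25 + 85 + 115 + ? → (3,3) = 275 − 220 = 55.
Using row 5: 35 + 70 + 100 + 5 + ? → (5,2) = 275 − 210 = 65.
Column 2 needs 275; the known cells sum to 180, so (2,2) = 95.
Using column 3: 110 + 55 + 40 + 70 + ? → (2,3) = 275 − 275 = 0.

50 80 110 15 20 / 90 95 0 30 60 / -5 25 55 85 115 / 105 10 40 45 75 / 35 65 70 100 5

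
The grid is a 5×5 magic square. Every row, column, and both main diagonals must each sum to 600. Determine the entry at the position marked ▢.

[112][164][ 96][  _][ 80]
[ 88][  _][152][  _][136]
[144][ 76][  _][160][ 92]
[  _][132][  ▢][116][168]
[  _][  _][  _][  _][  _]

84

Row 1 must total 600; the given cells sum to 452, so (1,4) = 148.
From row 3, 600 − (144 + 76 + 160 + 92) gives (3,3) = 128.
From column 5, 600 − (80 + 136 + 92 + 168) gives (5,5) = 124.
Main diagonal must total 600; the given cells sum to 480, so (2,2) = 120.
Row 2 needs 600; the known cells sum to 496, so (2,4) = 104.
Column 2 needs 600; the known cells sum to 492, so (5,2) = 108.
The remaining cell in column 4 is (5,4) = 600 − 528 = 72.
The remaining cell in anti-diagonal is (5,1) = 600 − 444 = 156.
Row 5 must total 600; the given cells sum to 460, so (5,3) = 140.
Column 1 must total 600; the given cells sum to 500, so (4,1) = 100.
Column 3 must total 600; the given cells sum to 516, so (4,3) = 84.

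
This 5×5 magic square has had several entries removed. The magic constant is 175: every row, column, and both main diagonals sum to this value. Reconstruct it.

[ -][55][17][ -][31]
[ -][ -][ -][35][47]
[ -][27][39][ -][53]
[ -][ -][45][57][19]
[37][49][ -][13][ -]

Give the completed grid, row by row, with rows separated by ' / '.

From column 5, 175 − (31 + 47 + 53 + 19) gives (5,5) = 25.
Using anti-diagonal: 31 + 35 + 39 + 37 + ? → (4,2) = 175 − 142 = 33.
The remaining cell in row 4 is (4,1) = 175 − 154 = 21.
Using row 5: 37 + 49 + 13 + 25 + ? → (5,3) = 175 − 124 = 51.
Column 2 must total 175; the given cells sum to 164, so (2,2) = 11.
Column 3: 17 + 39 + 45 + 51 + ? = 175, so (2,3) = 23.
Main diagonal needs 175; the known cells sum to 132, so (1,1) = 43.
The remaining cell in row 1 is (1,4) = 175 − 146 = 29.
Row 2 must total 175; the given cells sum to 116, so (2,1) = 59.
Column 1 must total 175; the given cells sum to 160, so (3,1) = 15.
The remaining cell in column 4 is (3,4) = 175 − 134 = 41.

43 55 17 29 31 / 59 11 23 35 47 / 15 27 39 41 53 / 21 33 45 57 19 / 37 49 51 13 25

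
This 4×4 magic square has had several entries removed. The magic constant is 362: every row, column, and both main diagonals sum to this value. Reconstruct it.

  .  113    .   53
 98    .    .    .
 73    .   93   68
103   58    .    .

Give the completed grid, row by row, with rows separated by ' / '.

The remaining cell in row 3 is (3,2) = 362 − 234 = 128.
From column 1, 362 − (98 + 73 + 103) gives (1,1) = 88.
Column 2 must total 362; the given cells sum to 299, so (2,2) = 63.
From main diagonal, 362 − (88 + 63 + 93) gives (4,4) = 118.
Using anti-diagonal: 53 + 128 + 103 + ? → (2,3) = 362 − 284 = 78.
Row 1 needs 362; the known cells sum to 254, so (1,3) = 108.
Using row 2: 98 + 63 + 78 + ? → (2,4) = 362 − 239 = 123.
Using row 4: 103 + 58 + 118 + ? → (4,3) = 362 − 279 = 83.

88 113 108 53 / 98 63 78 123 / 73 128 93 68 / 103 58 83 118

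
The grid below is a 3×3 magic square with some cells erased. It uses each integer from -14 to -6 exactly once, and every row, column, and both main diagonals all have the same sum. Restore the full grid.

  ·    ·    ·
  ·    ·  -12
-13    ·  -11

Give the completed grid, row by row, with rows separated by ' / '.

-9 -14 -7 / -8 -10 -12 / -13 -6 -11

The entries are -14 through -6, which sum to -90, so each line sums to -90/3 = -30.
Row 3: -13 + (-11) + ? = -30, so (3,2) = -6.
Column 3 needs -30; the known cells sum to -23, so (1,3) = -7.
From anti-diagonal, -30 − (-7 + (-13)) gives (2,2) = -10.
The remaining cell in row 2 is (2,1) = -30 − (-22) = -8.
Column 1: -8 + (-13) + ? = -30, so (1,1) = -9.
Column 2: -10 + (-6) + ? = -30, so (1,2) = -14.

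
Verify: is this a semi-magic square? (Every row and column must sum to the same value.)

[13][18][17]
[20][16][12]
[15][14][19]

Yes

Row 1: 13 + 18 + 17 = 48.
Row 2: 20 + 16 + 12 = 48.
Row 3: 15 + 14 + 19 = 48.
Column 1: 13 + 20 + 15 = 48.
Column 2: 18 + 16 + 14 = 48.
Column 3: 17 + 12 + 19 = 48.
All lines sum to 48.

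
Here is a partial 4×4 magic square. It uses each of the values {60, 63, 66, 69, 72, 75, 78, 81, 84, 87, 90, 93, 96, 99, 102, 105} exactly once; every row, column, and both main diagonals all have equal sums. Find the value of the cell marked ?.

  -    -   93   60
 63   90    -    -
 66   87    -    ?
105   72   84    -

The 16 entries sum to 1320, so each line sums to 1320/4 = 330.
From row 4, 330 − (105 + 72 + 84) gives (4,4) = 69.
From column 1, 330 − (63 + 66 + 105) gives (1,1) = 96.
Column 2 must total 330; the given cells sum to 249, so (1,2) = 81.
Using main diagonal: 96 + 90 + 69 + ? → (3,3) = 330 − 255 = 75.
Anti-diagonal needs 330; the known cells sum to 252, so (2,3) = 78.
Row 2: 63 + 90 + 78 + ? = 330, so (2,4) = 99.
Row 3 must total 330; the given cells sum to 228, so (3,4) = 102.

102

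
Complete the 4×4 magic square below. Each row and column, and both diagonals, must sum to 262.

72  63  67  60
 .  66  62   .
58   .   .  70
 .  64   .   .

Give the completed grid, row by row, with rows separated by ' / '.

Column 2 must total 262; the given cells sum to 193, so (3,2) = 69.
Anti-diagonal: 60 + 62 + 69 + ? = 262, so (4,1) = 71.
Row 3 must total 262; the given cells sum to 197, so (3,3) = 65.
Column 1: 72 + 58 + 71 + ? = 262, so (2,1) = 61.
Column 3: 67 + 62 + 65 + ? = 262, so (4,3) = 68.
From main diagonal, 262 − (72 + 66 + 65) gives (4,4) = 59.
From row 2, 262 − (61 + 66 + 62) gives (2,4) = 73.

72 63 67 60 / 61 66 62 73 / 58 69 65 70 / 71 64 68 59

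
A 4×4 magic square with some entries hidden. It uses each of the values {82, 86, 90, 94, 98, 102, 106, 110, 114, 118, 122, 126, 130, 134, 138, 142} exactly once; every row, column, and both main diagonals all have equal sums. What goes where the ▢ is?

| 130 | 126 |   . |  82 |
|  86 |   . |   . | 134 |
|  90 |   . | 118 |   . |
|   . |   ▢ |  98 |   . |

The 16 entries sum to 1792, so each line sums to 1792/4 = 448.
Using row 1: 130 + 126 + 82 + ? → (1,3) = 448 − 338 = 110.
The remaining cell in column 1 is (4,1) = 448 − 306 = 142.
Column 3: 110 + 118 + 98 + ? = 448, so (2,3) = 122.
Anti-diagonal must total 448; the given cells sum to 346, so (3,2) = 102.
Row 2: 86 + 122 + 134 + ? = 448, so (2,2) = 106.
Row 3: 90 + 102 + 118 + ? = 448, so (3,4) = 138.
Column 2: 126 + 106 + 102 + ? = 448, so (4,2) = 114.

114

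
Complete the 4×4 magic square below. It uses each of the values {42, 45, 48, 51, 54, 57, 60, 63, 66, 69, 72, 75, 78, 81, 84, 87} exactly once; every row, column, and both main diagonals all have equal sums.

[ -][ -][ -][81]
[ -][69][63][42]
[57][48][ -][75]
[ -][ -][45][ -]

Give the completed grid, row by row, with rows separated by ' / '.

The 16 entries sum to 1032, so each line sums to 1032/4 = 258.
Row 2: 69 + 63 + 42 + ? = 258, so (2,1) = 84.
Row 3: 57 + 48 + 75 + ? = 258, so (3,3) = 78.
Column 3 needs 258; the known cells sum to 186, so (1,3) = 72.
Column 4 needs 258; the known cells sum to 198, so (4,4) = 60.
Using main diagonal: 69 + 78 + 60 + ? → (1,1) = 258 − 207 = 51.
From anti-diagonal, 258 − (81 + 63 + 48) gives (4,1) = 66.
Row 1 needs 258; the known cells sum to 204, so (1,2) = 54.
Row 4 needs 258; the known cells sum to 171, so (4,2) = 87.

51 54 72 81 / 84 69 63 42 / 57 48 78 75 / 66 87 45 60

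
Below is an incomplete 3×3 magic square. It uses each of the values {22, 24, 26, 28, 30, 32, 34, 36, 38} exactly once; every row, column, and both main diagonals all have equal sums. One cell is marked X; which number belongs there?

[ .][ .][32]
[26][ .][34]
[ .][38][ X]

24

The 9 entries sum to 270, so each line sums to 270/3 = 90.
Using row 2: 26 + 34 + ? → (2,2) = 90 − 60 = 30.
The remaining cell in column 2 is (1,2) = 90 − 68 = 22.
The remaining cell in column 3 is (3,3) = 90 − 66 = 24.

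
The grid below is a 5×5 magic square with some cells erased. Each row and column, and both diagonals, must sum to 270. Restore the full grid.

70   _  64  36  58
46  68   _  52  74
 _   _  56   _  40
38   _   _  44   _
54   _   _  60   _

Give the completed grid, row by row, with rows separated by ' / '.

From row 1, 270 − (70 + 64 + 36 + 58) gives (1,2) = 42.
Row 2: 46 + 68 + 52 + 74 + ? = 270, so (2,3) = 30.
The remaining cell in column 1 is (3,1) = 270 − 208 = 62.
The remaining cell in column 4 is (3,4) = 270 − 192 = 78.
Using main diagonal: 70 + 68 + 56 + 44 + ? → (5,5) = 270 − 238 = 32.
Anti-diagonal: 58 + 52 + 56 + 54 + ? = 270, so (4,2) = 50.
Row 3 must total 270; the given cells sum to 236, so (3,2) = 34.
Column 2 must total 270; the given cells sum to 194, so (5,2) = 76.
Column 5: 58 + 74 + 40 + 32 + ? = 270, so (4,5) = 66.
Row 4: 38 + 50 + 44 + 66 + ? = 270, so (4,3) = 72.
The remaining cell in row 5 is (5,3) = 270 − 222 = 48.

70 42 64 36 58 / 46 68 30 52 74 / 62 34 56 78 40 / 38 50 72 44 66 / 54 76 48 60 32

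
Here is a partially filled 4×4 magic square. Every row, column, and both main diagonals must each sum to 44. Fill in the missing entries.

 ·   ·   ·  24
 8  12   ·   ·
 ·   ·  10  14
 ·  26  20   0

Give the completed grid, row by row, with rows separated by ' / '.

From row 4, 44 − (26 + 20 + 0) gives (4,1) = -2.
Using column 4: 24 + 14 + 0 + ? → (2,4) = 44 − 38 = 6.
Main diagonal needs 44; the known cells sum to 22, so (1,1) = 22.
Using row 2: 8 + 12 + 6 + ? → (2,3) = 44 − 26 = 18.
Column 1 must total 44; the given cells sum to 28, so (3,1) = 16.
From column 3, 44 − (18 + 10 + 20) gives (1,3) = -4.
Anti-diagonal needs 44; the known cells sum to 40, so (3,2) = 4.
From row 1, 44 − (22 + (-4) + 24) gives (1,2) = 2.

22 2 -4 24 / 8 12 18 6 / 16 4 10 14 / -2 26 20 0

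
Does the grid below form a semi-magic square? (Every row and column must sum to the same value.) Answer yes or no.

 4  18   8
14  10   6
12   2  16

Row 1: 4 + 18 + 8 = 30.
Row 2: 14 + 10 + 6 = 30.
Row 3: 12 + 2 + 16 = 30.
Column 1: 4 + 14 + 12 = 30.
Column 2: 18 + 10 + 2 = 30.
Column 3: 8 + 6 + 16 = 30.
All lines sum to 30.

Yes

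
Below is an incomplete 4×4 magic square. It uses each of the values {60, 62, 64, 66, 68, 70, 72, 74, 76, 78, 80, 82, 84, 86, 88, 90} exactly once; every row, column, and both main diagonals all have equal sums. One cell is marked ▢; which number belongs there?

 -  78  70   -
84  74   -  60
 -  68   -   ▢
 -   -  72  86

66

The 16 entries sum to 1200, so each line sums to 1200/4 = 300.
Row 2 must total 300; the given cells sum to 218, so (2,3) = 82.
The remaining cell in column 2 is (4,2) = 300 − 220 = 80.
Column 3 must total 300; the given cells sum to 224, so (3,3) = 76.
Main diagonal: 74 + 76 + 86 + ? = 300, so (1,1) = 64.
Row 1 needs 300; the known cells sum to 212, so (1,4) = 88.
Row 4 must total 300; the given cells sum to 238, so (4,1) = 62.
The remaining cell in column 1 is (3,1) = 300 − 210 = 90.
Column 4 needs 300; the known cells sum to 234, so (3,4) = 66.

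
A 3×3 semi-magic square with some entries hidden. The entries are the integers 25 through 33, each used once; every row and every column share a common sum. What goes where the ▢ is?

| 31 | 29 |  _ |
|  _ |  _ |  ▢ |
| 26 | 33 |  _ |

The entries are 25 through 33, which sum to 261, so each line sums to 261/3 = 87.
Row 1: 31 + 29 + ? = 87, so (1,3) = 27.
Row 3 needs 87; the known cells sum to 59, so (3,3) = 28.
The remaining cell in column 1 is (2,1) = 87 − 57 = 30.
Column 2: 29 + 33 + ? = 87, so (2,2) = 25.
The remaining cell in column 3 is (2,3) = 87 − 55 = 32.

32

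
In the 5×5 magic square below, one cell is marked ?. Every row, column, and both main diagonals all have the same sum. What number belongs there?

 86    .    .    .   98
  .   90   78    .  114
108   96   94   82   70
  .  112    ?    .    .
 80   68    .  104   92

Row 3 is complete and sums to 450; that is the magic constant.
The remaining cell in row 5 is (5,3) = 450 − 344 = 106.
Column 2: 90 + 96 + 112 + 68 + ? = 450, so (1,2) = 84.
The remaining cell in column 5 is (4,5) = 450 − 374 = 76.
From main diagonal, 450 − (86 + 90 + 94 + 92) gives (4,4) = 88.
Anti-diagonal: 98 + 94 + 112 + 80 + ? = 450, so (2,4) = 66.
Row 2: 90 + 78 + 66 + 114 + ? = 450, so (2,1) = 102.
Column 1: 86 + 102 + 108 + 80 + ? = 450, so (4,1) = 74.
Column 4 must total 450; the given cells sum to 340, so (1,4) = 110.
From row 1, 450 − (86 + 84 + 110 + 98) gives (1,3) = 72.
Row 4 needs 450; the known cells sum to 350, so (4,3) = 100.

100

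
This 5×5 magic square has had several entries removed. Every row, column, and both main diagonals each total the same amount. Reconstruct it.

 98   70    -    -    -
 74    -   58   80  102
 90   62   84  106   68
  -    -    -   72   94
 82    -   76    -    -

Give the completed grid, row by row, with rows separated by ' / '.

98 70 92 64 86 / 74 96 58 80 102 / 90 62 84 106 68 / 66 78 100 72 94 / 82 104 76 88 60

Row 3 is already complete: 90 + 62 + 84 + 106 + 68 = 410, so that is the magic constant.
The remaining cell in row 2 is (2,2) = 410 − 314 = 96.
Column 1: 98 + 74 + 90 + 82 + ? = 410, so (4,1) = 66.
The remaining cell in main diagonal is (5,5) = 410 − 350 = 60.
Column 5 must total 410; the given cells sum to 324, so (1,5) = 86.
The remaining cell in anti-diagonal is (4,2) = 410 − 332 = 78.
Row 4 must total 410; the given cells sum to 310, so (4,3) = 100.
From column 2, 410 − (70 + 96 + 62 + 78) gives (5,2) = 104.
Column 3 needs 410; the known cells sum to 318, so (1,3) = 92.
Row 1 needs 410; the known cells sum to 346, so (1,4) = 64.
The remaining cell in row 5 is (5,4) = 410 − 322 = 88.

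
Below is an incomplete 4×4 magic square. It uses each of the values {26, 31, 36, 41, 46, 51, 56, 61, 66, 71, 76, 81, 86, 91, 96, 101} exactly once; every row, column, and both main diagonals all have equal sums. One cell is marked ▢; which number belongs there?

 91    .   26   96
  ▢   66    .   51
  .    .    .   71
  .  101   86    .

56

The 16 entries sum to 1016, so each line sums to 1016/4 = 254.
From row 1, 254 − (91 + 26 + 96) gives (1,2) = 41.
Column 2 must total 254; the given cells sum to 208, so (3,2) = 46.
Column 4 needs 254; the known cells sum to 218, so (4,4) = 36.
Main diagonal needs 254; the known cells sum to 193, so (3,3) = 61.
Row 3 needs 254; the known cells sum to 178, so (3,1) = 76.
Row 4 must total 254; the given cells sum to 223, so (4,1) = 31.
From column 1, 254 − (91 + 76 + 31) gives (2,1) = 56.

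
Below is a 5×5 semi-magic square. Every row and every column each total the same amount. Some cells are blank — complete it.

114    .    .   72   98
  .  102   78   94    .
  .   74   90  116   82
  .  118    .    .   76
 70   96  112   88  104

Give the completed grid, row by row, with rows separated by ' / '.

Row 5 is already complete: 70 + 96 + 112 + 88 + 104 = 470, so that is the magic constant.
The remaining cell in row 3 is (3,1) = 470 − 362 = 108.
Using column 2: 102 + 74 + 118 + 96 + ? → (1,2) = 470 − 390 = 80.
The remaining cell in column 4 is (4,4) = 470 − 370 = 100.
Column 5 needs 470; the known cells sum to 360, so (2,5) = 110.
Row 1 needs 470; the known cells sum to 364, so (1,3) = 106.
The remaining cell in row 2 is (2,1) = 470 − 384 = 86.
Column 1 must total 470; the given cells sum to 378, so (4,1) = 92.
Column 3 needs 470; the known cells sum to 386, so (4,3) = 84.

114 80 106 72 98 / 86 102 78 94 110 / 108 74 90 116 82 / 92 118 84 100 76 / 70 96 112 88 104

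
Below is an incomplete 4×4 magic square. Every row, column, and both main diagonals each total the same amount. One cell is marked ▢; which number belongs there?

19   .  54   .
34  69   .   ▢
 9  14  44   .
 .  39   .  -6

24

Main diagonal is complete and sums to 126; that is the magic constant.
The remaining cell in row 3 is (3,4) = 126 − 67 = 59.
Using column 1: 19 + 34 + 9 + ? → (4,1) = 126 − 62 = 64.
From column 2, 126 − (69 + 14 + 39) gives (1,2) = 4.
Row 1: 19 + 4 + 54 + ? = 126, so (1,4) = 49.
The remaining cell in row 4 is (4,3) = 126 − 97 = 29.
Using column 3: 54 + 44 + 29 + ? → (2,3) = 126 − 127 = -1.
Column 4 must total 126; the given cells sum to 102, so (2,4) = 24.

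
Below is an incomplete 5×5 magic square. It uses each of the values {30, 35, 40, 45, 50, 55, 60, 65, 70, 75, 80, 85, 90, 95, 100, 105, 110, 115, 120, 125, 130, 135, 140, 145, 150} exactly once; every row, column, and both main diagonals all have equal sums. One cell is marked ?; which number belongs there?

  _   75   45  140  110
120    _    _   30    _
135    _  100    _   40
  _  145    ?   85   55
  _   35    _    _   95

115

The 25 entries sum to 2250, so each line sums to 2250/5 = 450.
Row 1: 75 + 45 + 140 + 110 + ? = 450, so (1,1) = 80.
Column 5: 110 + 40 + 55 + 95 + ? = 450, so (2,5) = 150.
Using main diagonal: 80 + 100 + 85 + 95 + ? → (2,2) = 450 − 360 = 90.
Anti-diagonal needs 450; the known cells sum to 385, so (5,1) = 65.
From row 2, 450 − (120 + 90 + 30 + 150) gives (2,3) = 60.
Column 1: 80 + 120 + 135 + 65 + ? = 450, so (4,1) = 50.
Column 2 must total 450; the given cells sum to 345, so (3,2) = 105.
Row 3 needs 450; the known cells sum to 380, so (3,4) = 70.
Using row 4: 50 + 145 + 85 + 55 + ? → (4,3) = 450 − 335 = 115.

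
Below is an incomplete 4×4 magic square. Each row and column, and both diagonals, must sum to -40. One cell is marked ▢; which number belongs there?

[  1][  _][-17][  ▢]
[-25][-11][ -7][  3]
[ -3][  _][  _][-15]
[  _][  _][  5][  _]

-19

Using column 1: 1 + (-25) + (-3) + ? → (4,1) = -40 − (-27) = -13.
Column 3 must total -40; the given cells sum to -19, so (3,3) = -21.
Main diagonal must total -40; the given cells sum to -31, so (4,4) = -9.
From row 3, -40 − (-3 + (-21) + (-15)) gives (3,2) = -1.
The remaining cell in row 4 is (4,2) = -40 − (-17) = -23.
From column 2, -40 − (-11 + (-1) + (-23)) gives (1,2) = -5.
From column 4, -40 − (3 + (-15) + (-9)) gives (1,4) = -19.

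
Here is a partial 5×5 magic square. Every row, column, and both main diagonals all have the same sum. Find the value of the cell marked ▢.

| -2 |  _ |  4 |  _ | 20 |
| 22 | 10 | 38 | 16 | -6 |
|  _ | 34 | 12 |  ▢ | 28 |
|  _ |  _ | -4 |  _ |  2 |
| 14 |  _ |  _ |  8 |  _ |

Row 2 is complete and sums to 80; that is the magic constant.
Column 3 must total 80; the given cells sum to 50, so (5,3) = 30.
Column 5 must total 80; the given cells sum to 44, so (5,5) = 36.
The remaining cell in main diagonal is (4,4) = 80 − 56 = 24.
Anti-diagonal needs 80; the known cells sum to 62, so (4,2) = 18.
Row 4 must total 80; the given cells sum to 40, so (4,1) = 40.
Row 5 needs 80; the known cells sum to 88, so (5,2) = -8.
Using column 1: -2 + 22 + 40 + 14 + ? → (3,1) = 80 − 74 = 6.
Using column 2: 10 + 34 + 18 + (-8) + ? → (1,2) = 80 − 54 = 26.
From row 1, 80 − (-2 + 26 + 4 + 20) gives (1,4) = 32.
Row 3 needs 80; the known cells sum to 80, so (3,4) = 0.

0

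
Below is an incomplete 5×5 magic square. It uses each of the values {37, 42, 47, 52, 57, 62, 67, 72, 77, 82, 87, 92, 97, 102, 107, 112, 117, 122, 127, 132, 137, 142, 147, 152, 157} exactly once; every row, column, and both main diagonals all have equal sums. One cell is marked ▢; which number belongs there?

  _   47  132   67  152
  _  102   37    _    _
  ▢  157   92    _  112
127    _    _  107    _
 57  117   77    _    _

The 25 entries sum to 2425, so each line sums to 2425/5 = 485.
Row 1 needs 485; the known cells sum to 398, so (1,1) = 87.
Column 2: 47 + 102 + 157 + 117 + ? = 485, so (4,2) = 62.
Column 3: 132 + 37 + 92 + 77 + ? = 485, so (4,3) = 147.
The remaining cell in main diagonal is (5,5) = 485 − 388 = 97.
From anti-diagonal, 485 − (152 + 92 + 62 + 57) gives (2,4) = 122.
Row 4: 127 + 62 + 147 + 107 + ? = 485, so (4,5) = 42.
Row 5 needs 485; the known cells sum to 348, so (5,4) = 137.
The remaining cell in column 4 is (3,4) = 485 − 433 = 52.
Column 5 needs 485; the known cells sum to 403, so (2,5) = 82.
Row 2 needs 485; the known cells sum to 343, so (2,1) = 142.
Using row 3: 157 + 92 + 52 + 112 + ? → (3,1) = 485 − 413 = 72.

72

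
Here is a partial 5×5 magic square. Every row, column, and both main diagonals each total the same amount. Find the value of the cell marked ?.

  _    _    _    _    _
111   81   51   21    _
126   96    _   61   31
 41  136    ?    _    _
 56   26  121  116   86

106

Row 5 is complete and sums to 405; that is the magic constant.
The remaining cell in row 2 is (2,5) = 405 − 264 = 141.
Row 3 must total 405; the given cells sum to 314, so (3,3) = 91.
Column 1 needs 405; the known cells sum to 334, so (1,1) = 71.
Column 2 needs 405; the known cells sum to 339, so (1,2) = 66.
The remaining cell in main diagonal is (4,4) = 405 − 329 = 76.
Anti-diagonal must total 405; the given cells sum to 304, so (1,5) = 101.
From column 4, 405 − (21 + 61 + 76 + 116) gives (1,4) = 131.
Column 5: 101 + 141 + 31 + 86 + ? = 405, so (4,5) = 46.
Row 1: 71 + 66 + 131 + 101 + ? = 405, so (1,3) = 36.
Row 4 must total 405; the given cells sum to 299, so (4,3) = 106.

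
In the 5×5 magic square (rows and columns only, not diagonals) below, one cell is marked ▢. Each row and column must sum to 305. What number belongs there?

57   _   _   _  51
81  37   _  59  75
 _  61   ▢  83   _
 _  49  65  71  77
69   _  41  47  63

The remaining cell in row 2 is (2,3) = 305 − 252 = 53.
The remaining cell in row 4 is (4,1) = 305 − 262 = 43.
Row 5 needs 305; the known cells sum to 220, so (5,2) = 85.
Column 1 must total 305; the given cells sum to 250, so (3,1) = 55.
Column 2 needs 305; the known cells sum to 232, so (1,2) = 73.
Column 4 needs 305; the known cells sum to 260, so (1,4) = 45.
The remaining cell in column 5 is (3,5) = 305 − 266 = 39.
Using row 1: 57 + 73 + 45 + 51 + ? → (1,3) = 305 − 226 = 79.
From row 3, 305 − (55 + 61 + 83 + 39) gives (3,3) = 67.

67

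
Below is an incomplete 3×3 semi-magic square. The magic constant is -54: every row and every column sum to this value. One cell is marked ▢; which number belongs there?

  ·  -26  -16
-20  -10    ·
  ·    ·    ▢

-14

Row 1 needs -54; the known cells sum to -42, so (1,1) = -12.
The remaining cell in row 2 is (2,3) = -54 − (-30) = -24.
The remaining cell in column 1 is (3,1) = -54 − (-32) = -22.
From column 2, -54 − (-26 + (-10)) gives (3,2) = -18.
Column 3: -16 + (-24) + ? = -54, so (3,3) = -14.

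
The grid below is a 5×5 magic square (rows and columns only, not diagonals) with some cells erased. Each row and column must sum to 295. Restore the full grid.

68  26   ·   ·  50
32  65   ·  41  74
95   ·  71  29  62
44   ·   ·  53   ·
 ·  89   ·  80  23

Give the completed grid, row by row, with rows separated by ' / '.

68 26 59 92 50 / 32 65 83 41 74 / 95 38 71 29 62 / 44 77 35 53 86 / 56 89 47 80 23

Row 2: 32 + 65 + 41 + 74 + ? = 295, so (2,3) = 83.
Row 3: 95 + 71 + 29 + 62 + ? = 295, so (3,2) = 38.
From column 1, 295 − (68 + 32 + 95 + 44) gives (5,1) = 56.
Using column 2: 26 + 65 + 38 + 89 + ? → (4,2) = 295 − 218 = 77.
The remaining cell in column 4 is (1,4) = 295 − 203 = 92.
The remaining cell in column 5 is (4,5) = 295 − 209 = 86.
Row 1: 68 + 26 + 92 + 50 + ? = 295, so (1,3) = 59.
From row 4, 295 − (44 + 77 + 53 + 86) gives (4,3) = 35.
Row 5: 56 + 89 + 80 + 23 + ? = 295, so (5,3) = 47.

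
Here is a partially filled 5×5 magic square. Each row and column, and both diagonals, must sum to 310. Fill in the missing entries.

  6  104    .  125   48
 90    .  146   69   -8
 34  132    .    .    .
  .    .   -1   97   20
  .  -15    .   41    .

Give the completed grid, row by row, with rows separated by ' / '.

From row 1, 310 − (6 + 104 + 125 + 48) gives (1,3) = 27.
Row 2: 90 + 146 + 69 + (-8) + ? = 310, so (2,2) = 13.
Using column 2: 104 + 13 + 132 + (-15) + ? → (4,2) = 310 − 234 = 76.
Using column 4: 125 + 69 + 97 + 41 + ? → (3,4) = 310 − 332 = -22.
The remaining cell in row 4 is (4,1) = 310 − 192 = 118.
Column 1 needs 310; the known cells sum to 248, so (5,1) = 62.
The remaining cell in anti-diagonal is (3,3) = 310 − 255 = 55.
The remaining cell in row 3 is (3,5) = 310 − 199 = 111.
The remaining cell in column 3 is (5,3) = 310 − 227 = 83.
Column 5 must total 310; the given cells sum to 171, so (5,5) = 139.

6 104 27 125 48 / 90 13 146 69 -8 / 34 132 55 -22 111 / 118 76 -1 97 20 / 62 -15 83 41 139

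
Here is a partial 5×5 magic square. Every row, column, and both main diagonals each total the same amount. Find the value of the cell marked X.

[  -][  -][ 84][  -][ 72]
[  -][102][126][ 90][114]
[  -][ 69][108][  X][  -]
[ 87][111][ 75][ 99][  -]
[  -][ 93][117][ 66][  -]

Column 3 is complete and sums to 510; that is the magic constant.
Row 2 must total 510; the given cells sum to 432, so (2,1) = 78.
From row 4, 510 − (87 + 111 + 75 + 99) gives (4,5) = 138.
From column 2, 510 − (102 + 69 + 111 + 93) gives (1,2) = 135.
Anti-diagonal: 72 + 90 + 108 + 111 + ? = 510, so (5,1) = 129.
Row 5 must total 510; the given cells sum to 405, so (5,5) = 105.
The remaining cell in column 5 is (3,5) = 510 − 429 = 81.
Main diagonal: 102 + 108 + 99 + 105 + ? = 510, so (1,1) = 96.
From row 1, 510 − (96 + 135 + 84 + 72) gives (1,4) = 123.
Using column 1: 96 + 78 + 87 + 129 + ? → (3,1) = 510 − 390 = 120.
Column 4: 123 + 90 + 99 + 66 + ? = 510, so (3,4) = 132.

132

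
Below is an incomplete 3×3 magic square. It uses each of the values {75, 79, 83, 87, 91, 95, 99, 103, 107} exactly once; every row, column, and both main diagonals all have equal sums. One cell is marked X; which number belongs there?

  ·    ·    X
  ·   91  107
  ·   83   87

The 9 entries sum to 819, so each line sums to 819/3 = 273.
Row 2: 91 + 107 + ? = 273, so (2,1) = 75.
From row 3, 273 − (83 + 87) gives (3,1) = 103.
Column 1 needs 273; the known cells sum to 178, so (1,1) = 95.
The remaining cell in column 2 is (1,2) = 273 − 174 = 99.
The remaining cell in column 3 is (1,3) = 273 − 194 = 79.

79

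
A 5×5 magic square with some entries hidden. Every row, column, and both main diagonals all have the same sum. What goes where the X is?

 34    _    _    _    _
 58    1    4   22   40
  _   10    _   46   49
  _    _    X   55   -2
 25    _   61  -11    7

37

Row 2 is complete and sums to 125; that is the magic constant.
Using row 5: 25 + 61 + (-11) + 7 + ? → (5,2) = 125 − 82 = 43.
Column 4 needs 125; the known cells sum to 112, so (1,4) = 13.
From column 5, 125 − (40 + 49 + (-2) + 7) gives (1,5) = 31.
Main diagonal must total 125; the given cells sum to 97, so (3,3) = 28.
Anti-diagonal: 31 + 22 + 28 + 25 + ? = 125, so (4,2) = 19.
Row 3: 10 + 28 + 46 + 49 + ? = 125, so (3,1) = -8.
Using column 1: 34 + 58 + (-8) + 25 + ? → (4,1) = 125 − 109 = 16.
The remaining cell in column 2 is (1,2) = 125 − 73 = 52.
Using row 1: 34 + 52 + 13 + 31 + ? → (1,3) = 125 − 130 = -5.
Row 4 needs 125; the known cells sum to 88, so (4,3) = 37.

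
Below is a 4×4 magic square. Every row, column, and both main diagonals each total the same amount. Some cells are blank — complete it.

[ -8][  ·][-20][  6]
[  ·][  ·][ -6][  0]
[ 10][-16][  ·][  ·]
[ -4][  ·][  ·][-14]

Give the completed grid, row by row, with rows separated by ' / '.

-8 2 -20 6 / -18 4 -6 0 / 10 -16 -2 -12 / -4 -10 8 -14

Anti-diagonal is already complete: 6 + -6 + -16 + -4 = -20, so that is the magic constant.
From row 1, -20 − (-8 + (-20) + 6) gives (1,2) = 2.
The remaining cell in column 1 is (2,1) = -20 − (-2) = -18.
From column 4, -20 − (6 + 0 + (-14)) gives (3,4) = -12.
From row 2, -20 − (-18 + (-6) + 0) gives (2,2) = 4.
Row 3 must total -20; the given cells sum to -18, so (3,3) = -2.
Column 2: 2 + 4 + (-16) + ? = -20, so (4,2) = -10.
From column 3, -20 − (-20 + (-6) + (-2)) gives (4,3) = 8.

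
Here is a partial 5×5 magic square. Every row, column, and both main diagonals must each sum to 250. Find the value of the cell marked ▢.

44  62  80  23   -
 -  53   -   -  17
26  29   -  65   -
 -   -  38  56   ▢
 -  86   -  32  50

Row 1: 44 + 62 + 80 + 23 + ? = 250, so (1,5) = 41.
From column 2, 250 − (62 + 53 + 29 + 86) gives (4,2) = 20.
Using column 4: 23 + 65 + 56 + 32 + ? → (2,4) = 250 − 176 = 74.
Main diagonal needs 250; the known cells sum to 203, so (3,3) = 47.
Anti-diagonal: 41 + 74 + 47 + 20 + ? = 250, so (5,1) = 68.
Using row 3: 26 + 29 + 47 + 65 + ? → (3,5) = 250 − 167 = 83.
Row 5: 68 + 86 + 32 + 50 + ? = 250, so (5,3) = 14.
The remaining cell in column 3 is (2,3) = 250 − 179 = 71.
Using column 5: 41 + 17 + 83 + 50 + ? → (4,5) = 250 − 191 = 59.

59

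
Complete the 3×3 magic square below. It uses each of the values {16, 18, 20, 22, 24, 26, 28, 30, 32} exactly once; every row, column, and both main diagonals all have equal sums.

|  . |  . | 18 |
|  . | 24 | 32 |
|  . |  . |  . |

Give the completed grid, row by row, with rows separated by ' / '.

26 28 18 / 16 24 32 / 30 20 22

The 9 entries sum to 216, so each line sums to 216/3 = 72.
Row 2 needs 72; the known cells sum to 56, so (2,1) = 16.
Column 3 must total 72; the given cells sum to 50, so (3,3) = 22.
Main diagonal needs 72; the known cells sum to 46, so (1,1) = 26.
From anti-diagonal, 72 − (18 + 24) gives (3,1) = 30.
Row 1 must total 72; the given cells sum to 44, so (1,2) = 28.
From row 3, 72 − (30 + 22) gives (3,2) = 20.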